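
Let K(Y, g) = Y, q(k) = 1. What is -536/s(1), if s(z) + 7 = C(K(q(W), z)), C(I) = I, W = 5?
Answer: 268/3 ≈ 89.333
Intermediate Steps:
s(z) = -6 (s(z) = -7 + 1 = -6)
-536/s(1) = -536/(-6) = -536*(-⅙) = 268/3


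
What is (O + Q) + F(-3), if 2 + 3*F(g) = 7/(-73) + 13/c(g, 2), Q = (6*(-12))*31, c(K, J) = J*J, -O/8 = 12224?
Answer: -87620687/876 ≈ -1.0002e+5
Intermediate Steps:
O = -97792 (O = -8*12224 = -97792)
c(K, J) = J²
Q = -2232 (Q = -72*31 = -2232)
F(g) = 337/876 (F(g) = -⅔ + (7/(-73) + 13/(2²))/3 = -⅔ + (7*(-1/73) + 13/4)/3 = -⅔ + (-7/73 + 13*(¼))/3 = -⅔ + (-7/73 + 13/4)/3 = -⅔ + (⅓)*(921/292) = -⅔ + 307/292 = 337/876)
(O + Q) + F(-3) = (-97792 - 2232) + 337/876 = -100024 + 337/876 = -87620687/876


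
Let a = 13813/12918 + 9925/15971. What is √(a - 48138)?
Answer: I*√2048932110238862044398/206313378 ≈ 219.4*I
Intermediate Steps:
a = 348818573/206313378 (a = 13813*(1/12918) + 9925*(1/15971) = 13813/12918 + 9925/15971 = 348818573/206313378 ≈ 1.6907)
√(a - 48138) = √(348818573/206313378 - 48138) = √(-9931164571591/206313378) = I*√2048932110238862044398/206313378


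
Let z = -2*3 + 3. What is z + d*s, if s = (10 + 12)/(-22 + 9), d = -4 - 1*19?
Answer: 467/13 ≈ 35.923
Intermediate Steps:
d = -23 (d = -4 - 19 = -23)
s = -22/13 (s = 22/(-13) = 22*(-1/13) = -22/13 ≈ -1.6923)
z = -3 (z = -6 + 3 = -3)
z + d*s = -3 - 23*(-22/13) = -3 + 506/13 = 467/13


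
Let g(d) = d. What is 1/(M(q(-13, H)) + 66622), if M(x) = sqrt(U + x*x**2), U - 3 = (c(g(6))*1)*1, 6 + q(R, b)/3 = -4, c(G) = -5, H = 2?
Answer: 33311/2219258943 - I*sqrt(27002)/4438517886 ≈ 1.501e-5 - 3.7022e-8*I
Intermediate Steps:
q(R, b) = -30 (q(R, b) = -18 + 3*(-4) = -18 - 12 = -30)
U = -2 (U = 3 - 5*1*1 = 3 - 5*1 = 3 - 5 = -2)
M(x) = sqrt(-2 + x**3) (M(x) = sqrt(-2 + x*x**2) = sqrt(-2 + x**3))
1/(M(q(-13, H)) + 66622) = 1/(sqrt(-2 + (-30)**3) + 66622) = 1/(sqrt(-2 - 27000) + 66622) = 1/(sqrt(-27002) + 66622) = 1/(I*sqrt(27002) + 66622) = 1/(66622 + I*sqrt(27002))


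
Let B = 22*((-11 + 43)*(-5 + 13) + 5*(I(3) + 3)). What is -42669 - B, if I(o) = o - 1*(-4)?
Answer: -49401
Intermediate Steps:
I(o) = 4 + o (I(o) = o + 4 = 4 + o)
B = 6732 (B = 22*((-11 + 43)*(-5 + 13) + 5*((4 + 3) + 3)) = 22*(32*8 + 5*(7 + 3)) = 22*(256 + 5*10) = 22*(256 + 50) = 22*306 = 6732)
-42669 - B = -42669 - 1*6732 = -42669 - 6732 = -49401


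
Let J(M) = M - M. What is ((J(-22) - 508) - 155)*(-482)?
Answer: 319566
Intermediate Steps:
J(M) = 0
((J(-22) - 508) - 155)*(-482) = ((0 - 508) - 155)*(-482) = (-508 - 155)*(-482) = -663*(-482) = 319566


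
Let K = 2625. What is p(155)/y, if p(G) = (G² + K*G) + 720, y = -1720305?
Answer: -86324/344061 ≈ -0.25090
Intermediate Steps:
p(G) = 720 + G² + 2625*G (p(G) = (G² + 2625*G) + 720 = 720 + G² + 2625*G)
p(155)/y = (720 + 155² + 2625*155)/(-1720305) = (720 + 24025 + 406875)*(-1/1720305) = 431620*(-1/1720305) = -86324/344061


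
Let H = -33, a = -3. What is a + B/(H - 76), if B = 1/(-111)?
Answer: -36296/12099 ≈ -2.9999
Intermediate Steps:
B = -1/111 ≈ -0.0090090
a + B/(H - 76) = -3 - 1/(111*(-33 - 76)) = -3 - 1/111/(-109) = -3 - 1/111*(-1/109) = -3 + 1/12099 = -36296/12099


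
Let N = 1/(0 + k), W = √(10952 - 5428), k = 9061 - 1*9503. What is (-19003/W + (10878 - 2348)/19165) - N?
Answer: 757885/1694186 - 19003*√1381/2762 ≈ -255.23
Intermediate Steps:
k = -442 (k = 9061 - 9503 = -442)
W = 2*√1381 (W = √5524 = 2*√1381 ≈ 74.324)
N = -1/442 (N = 1/(0 - 442) = 1/(-442) = -1/442 ≈ -0.0022624)
(-19003/W + (10878 - 2348)/19165) - N = (-19003*√1381/2762 + (10878 - 2348)/19165) - 1*(-1/442) = (-19003*√1381/2762 + 8530*(1/19165)) + 1/442 = (-19003*√1381/2762 + 1706/3833) + 1/442 = (1706/3833 - 19003*√1381/2762) + 1/442 = 757885/1694186 - 19003*√1381/2762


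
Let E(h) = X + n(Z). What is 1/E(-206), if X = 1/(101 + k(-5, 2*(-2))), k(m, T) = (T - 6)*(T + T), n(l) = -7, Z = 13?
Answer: -181/1266 ≈ -0.14297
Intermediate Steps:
k(m, T) = 2*T*(-6 + T) (k(m, T) = (-6 + T)*(2*T) = 2*T*(-6 + T))
X = 1/181 (X = 1/(101 + 2*(2*(-2))*(-6 + 2*(-2))) = 1/(101 + 2*(-4)*(-6 - 4)) = 1/(101 + 2*(-4)*(-10)) = 1/(101 + 80) = 1/181 ≈ 0.0055249)
E(h) = -1266/181 (E(h) = 1/181 - 7 = -1266/181)
1/E(-206) = 1/(-1266/181) = -181/1266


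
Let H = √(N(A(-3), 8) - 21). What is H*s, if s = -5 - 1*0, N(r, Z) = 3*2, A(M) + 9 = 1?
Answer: -5*I*√15 ≈ -19.365*I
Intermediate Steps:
A(M) = -8 (A(M) = -9 + 1 = -8)
N(r, Z) = 6
s = -5 (s = -5 + 0 = -5)
H = I*√15 (H = √(6 - 21) = √(-15) = I*√15 ≈ 3.873*I)
H*s = (I*√15)*(-5) = -5*I*√15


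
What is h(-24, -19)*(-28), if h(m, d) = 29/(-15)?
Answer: 812/15 ≈ 54.133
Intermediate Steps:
h(m, d) = -29/15 (h(m, d) = 29*(-1/15) = -29/15)
h(-24, -19)*(-28) = -29/15*(-28) = 812/15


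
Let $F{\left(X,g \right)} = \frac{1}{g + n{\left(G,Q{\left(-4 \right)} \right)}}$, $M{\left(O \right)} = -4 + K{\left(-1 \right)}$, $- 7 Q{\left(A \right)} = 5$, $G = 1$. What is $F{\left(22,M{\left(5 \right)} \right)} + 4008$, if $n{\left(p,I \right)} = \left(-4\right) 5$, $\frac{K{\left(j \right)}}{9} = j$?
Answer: $\frac{132263}{33} \approx 4008.0$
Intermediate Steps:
$K{\left(j \right)} = 9 j$
$Q{\left(A \right)} = - \frac{5}{7}$ ($Q{\left(A \right)} = \left(- \frac{1}{7}\right) 5 = - \frac{5}{7}$)
$n{\left(p,I \right)} = -20$
$M{\left(O \right)} = -13$ ($M{\left(O \right)} = -4 + 9 \left(-1\right) = -4 - 9 = -13$)
$F{\left(X,g \right)} = \frac{1}{-20 + g}$ ($F{\left(X,g \right)} = \frac{1}{g - 20} = \frac{1}{-20 + g}$)
$F{\left(22,M{\left(5 \right)} \right)} + 4008 = \frac{1}{-20 - 13} + 4008 = \frac{1}{-33} + 4008 = - \frac{1}{33} + 4008 = \frac{132263}{33}$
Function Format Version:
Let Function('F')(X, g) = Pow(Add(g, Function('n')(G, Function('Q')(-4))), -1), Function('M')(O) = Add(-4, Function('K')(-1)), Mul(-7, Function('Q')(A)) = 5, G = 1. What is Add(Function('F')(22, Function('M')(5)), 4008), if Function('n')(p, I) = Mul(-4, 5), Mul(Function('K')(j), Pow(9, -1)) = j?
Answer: Rational(132263, 33) ≈ 4008.0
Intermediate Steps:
Function('K')(j) = Mul(9, j)
Function('Q')(A) = Rational(-5, 7) (Function('Q')(A) = Mul(Rational(-1, 7), 5) = Rational(-5, 7))
Function('n')(p, I) = -20
Function('M')(O) = -13 (Function('M')(O) = Add(-4, Mul(9, -1)) = Add(-4, -9) = -13)
Function('F')(X, g) = Pow(Add(-20, g), -1) (Function('F')(X, g) = Pow(Add(g, -20), -1) = Pow(Add(-20, g), -1))
Add(Function('F')(22, Function('M')(5)), 4008) = Add(Pow(Add(-20, -13), -1), 4008) = Add(Pow(-33, -1), 4008) = Add(Rational(-1, 33), 4008) = Rational(132263, 33)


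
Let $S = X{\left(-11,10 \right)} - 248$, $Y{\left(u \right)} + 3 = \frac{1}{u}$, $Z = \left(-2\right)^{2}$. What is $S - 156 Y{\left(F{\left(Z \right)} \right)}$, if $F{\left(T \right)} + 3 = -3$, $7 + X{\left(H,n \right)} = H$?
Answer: $228$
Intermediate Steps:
$X{\left(H,n \right)} = -7 + H$
$Z = 4$
$F{\left(T \right)} = -6$ ($F{\left(T \right)} = -3 - 3 = -6$)
$Y{\left(u \right)} = -3 + \frac{1}{u}$
$S = -266$ ($S = \left(-7 - 11\right) - 248 = -18 - 248 = -266$)
$S - 156 Y{\left(F{\left(Z \right)} \right)} = -266 - 156 \left(-3 + \frac{1}{-6}\right) = -266 - 156 \left(-3 - \frac{1}{6}\right) = -266 - -494 = -266 + 494 = 228$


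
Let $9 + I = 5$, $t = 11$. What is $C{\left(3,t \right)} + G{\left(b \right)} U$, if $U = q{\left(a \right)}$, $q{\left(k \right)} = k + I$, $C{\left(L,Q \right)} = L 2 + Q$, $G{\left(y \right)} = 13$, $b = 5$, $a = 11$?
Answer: $108$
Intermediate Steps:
$I = -4$ ($I = -9 + 5 = -4$)
$C{\left(L,Q \right)} = Q + 2 L$ ($C{\left(L,Q \right)} = 2 L + Q = Q + 2 L$)
$q{\left(k \right)} = -4 + k$ ($q{\left(k \right)} = k - 4 = -4 + k$)
$U = 7$ ($U = -4 + 11 = 7$)
$C{\left(3,t \right)} + G{\left(b \right)} U = \left(11 + 2 \cdot 3\right) + 13 \cdot 7 = \left(11 + 6\right) + 91 = 17 + 91 = 108$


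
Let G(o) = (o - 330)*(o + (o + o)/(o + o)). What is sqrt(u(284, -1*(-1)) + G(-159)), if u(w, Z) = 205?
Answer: sqrt(77467) ≈ 278.33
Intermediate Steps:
G(o) = (1 + o)*(-330 + o) (G(o) = (-330 + o)*(o + (2*o)/((2*o))) = (-330 + o)*(o + (2*o)*(1/(2*o))) = (-330 + o)*(o + 1) = (-330 + o)*(1 + o) = (1 + o)*(-330 + o))
sqrt(u(284, -1*(-1)) + G(-159)) = sqrt(205 + (-330 + (-159)**2 - 329*(-159))) = sqrt(205 + (-330 + 25281 + 52311)) = sqrt(205 + 77262) = sqrt(77467)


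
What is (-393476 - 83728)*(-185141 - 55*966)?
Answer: 113703874284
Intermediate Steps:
(-393476 - 83728)*(-185141 - 55*966) = -477204*(-185141 - 53130) = -477204*(-238271) = 113703874284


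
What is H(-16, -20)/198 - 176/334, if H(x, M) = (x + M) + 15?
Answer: -6977/11022 ≈ -0.63301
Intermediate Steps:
H(x, M) = 15 + M + x (H(x, M) = (M + x) + 15 = 15 + M + x)
H(-16, -20)/198 - 176/334 = (15 - 20 - 16)/198 - 176/334 = -21*1/198 - 176*1/334 = -7/66 - 88/167 = -6977/11022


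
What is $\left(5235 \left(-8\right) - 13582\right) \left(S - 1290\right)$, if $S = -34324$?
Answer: $1975223668$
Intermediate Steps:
$\left(5235 \left(-8\right) - 13582\right) \left(S - 1290\right) = \left(5235 \left(-8\right) - 13582\right) \left(-34324 - 1290\right) = \left(-41880 - 13582\right) \left(-35614\right) = \left(-55462\right) \left(-35614\right) = 1975223668$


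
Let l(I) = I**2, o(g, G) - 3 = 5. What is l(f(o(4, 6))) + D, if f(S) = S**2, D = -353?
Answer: 3743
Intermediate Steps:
o(g, G) = 8 (o(g, G) = 3 + 5 = 8)
l(f(o(4, 6))) + D = (8**2)**2 - 353 = 64**2 - 353 = 4096 - 353 = 3743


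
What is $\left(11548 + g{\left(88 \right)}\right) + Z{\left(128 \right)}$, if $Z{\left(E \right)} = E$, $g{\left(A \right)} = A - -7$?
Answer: $11771$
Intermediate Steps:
$g{\left(A \right)} = 7 + A$ ($g{\left(A \right)} = A + 7 = 7 + A$)
$\left(11548 + g{\left(88 \right)}\right) + Z{\left(128 \right)} = \left(11548 + \left(7 + 88\right)\right) + 128 = \left(11548 + 95\right) + 128 = 11643 + 128 = 11771$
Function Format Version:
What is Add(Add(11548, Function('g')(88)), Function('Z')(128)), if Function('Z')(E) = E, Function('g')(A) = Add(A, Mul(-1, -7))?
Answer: 11771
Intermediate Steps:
Function('g')(A) = Add(7, A) (Function('g')(A) = Add(A, 7) = Add(7, A))
Add(Add(11548, Function('g')(88)), Function('Z')(128)) = Add(Add(11548, Add(7, 88)), 128) = Add(Add(11548, 95), 128) = Add(11643, 128) = 11771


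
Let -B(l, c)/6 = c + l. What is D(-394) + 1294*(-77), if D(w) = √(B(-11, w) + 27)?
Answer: -99638 + 3*√273 ≈ -99588.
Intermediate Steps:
B(l, c) = -6*c - 6*l (B(l, c) = -6*(c + l) = -6*c - 6*l)
D(w) = √(93 - 6*w) (D(w) = √((-6*w - 6*(-11)) + 27) = √((-6*w + 66) + 27) = √((66 - 6*w) + 27) = √(93 - 6*w))
D(-394) + 1294*(-77) = √(93 - 6*(-394)) + 1294*(-77) = √(93 + 2364) - 99638 = √2457 - 99638 = 3*√273 - 99638 = -99638 + 3*√273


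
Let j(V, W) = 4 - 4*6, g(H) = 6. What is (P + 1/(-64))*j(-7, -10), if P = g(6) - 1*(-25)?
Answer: -9915/16 ≈ -619.69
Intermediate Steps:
j(V, W) = -20 (j(V, W) = 4 - 24 = -20)
P = 31 (P = 6 - 1*(-25) = 6 + 25 = 31)
(P + 1/(-64))*j(-7, -10) = (31 + 1/(-64))*(-20) = (31 - 1/64)*(-20) = (1983/64)*(-20) = -9915/16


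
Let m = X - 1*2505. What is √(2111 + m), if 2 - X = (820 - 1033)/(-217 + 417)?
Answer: I*√156374/20 ≈ 19.772*I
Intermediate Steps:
X = 613/200 (X = 2 - (820 - 1033)/(-217 + 417) = 2 - (-213)/200 = 2 - 1*(-213/200) = 2 + 213/200 = 613/200 ≈ 3.0650)
m = -500387/200 (m = 613/200 - 1*2505 = 613/200 - 2505 = -500387/200 ≈ -2501.9)
√(2111 + m) = √(2111 - 500387/200) = √(-78187/200) = I*√156374/20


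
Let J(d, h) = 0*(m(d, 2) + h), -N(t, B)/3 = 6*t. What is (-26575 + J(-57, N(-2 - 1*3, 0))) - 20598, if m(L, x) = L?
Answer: -47173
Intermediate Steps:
N(t, B) = -18*t
J(d, h) = 0 (J(d, h) = 0*(d + h) = 0)
(-26575 + J(-57, N(-2 - 1*3, 0))) - 20598 = (-26575 + 0) - 20598 = -26575 - 20598 = -47173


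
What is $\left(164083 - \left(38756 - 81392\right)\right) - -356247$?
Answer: $562966$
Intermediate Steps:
$\left(164083 - \left(38756 - 81392\right)\right) - -356247 = \left(164083 - -42636\right) + 356247 = \left(164083 + 42636\right) + 356247 = 206719 + 356247 = 562966$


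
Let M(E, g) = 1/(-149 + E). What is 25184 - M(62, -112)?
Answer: 2191009/87 ≈ 25184.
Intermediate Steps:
25184 - M(62, -112) = 25184 - 1/(-149 + 62) = 25184 - 1/(-87) = 25184 - 1*(-1/87) = 25184 + 1/87 = 2191009/87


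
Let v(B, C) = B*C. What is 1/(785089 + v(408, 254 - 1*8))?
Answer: 1/885457 ≈ 1.1294e-6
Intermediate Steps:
1/(785089 + v(408, 254 - 1*8)) = 1/(785089 + 408*(254 - 1*8)) = 1/(785089 + 408*(254 - 8)) = 1/(785089 + 408*246) = 1/(785089 + 100368) = 1/885457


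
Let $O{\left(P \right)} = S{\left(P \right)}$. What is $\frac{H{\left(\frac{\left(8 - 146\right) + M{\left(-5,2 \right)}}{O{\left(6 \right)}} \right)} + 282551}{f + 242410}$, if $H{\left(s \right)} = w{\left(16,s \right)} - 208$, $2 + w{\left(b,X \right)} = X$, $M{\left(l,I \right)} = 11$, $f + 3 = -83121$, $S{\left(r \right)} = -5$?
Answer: $\frac{705916}{398215} \approx 1.7727$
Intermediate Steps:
$f = -83124$ ($f = -3 - 83121 = -83124$)
$O{\left(P \right)} = -5$
$w{\left(b,X \right)} = -2 + X$
$H{\left(s \right)} = -210 + s$ ($H{\left(s \right)} = \left(-2 + s\right) - 208 = -210 + s$)
$\frac{H{\left(\frac{\left(8 - 146\right) + M{\left(-5,2 \right)}}{O{\left(6 \right)}} \right)} + 282551}{f + 242410} = \frac{\left(-210 + \frac{\left(8 - 146\right) + 11}{-5}\right) + 282551}{-83124 + 242410} = \frac{\left(-210 + \left(-138 + 11\right) \left(- \frac{1}{5}\right)\right) + 282551}{159286} = \left(\left(-210 - - \frac{127}{5}\right) + 282551\right) \frac{1}{159286} = \left(\left(-210 + \frac{127}{5}\right) + 282551\right) \frac{1}{159286} = \left(- \frac{923}{5} + 282551\right) \frac{1}{159286} = \frac{1411832}{5} \cdot \frac{1}{159286} = \frac{705916}{398215}$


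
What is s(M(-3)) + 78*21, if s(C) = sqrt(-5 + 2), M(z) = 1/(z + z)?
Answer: 1638 + I*sqrt(3) ≈ 1638.0 + 1.732*I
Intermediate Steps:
M(z) = 1/(2*z)
s(C) = I*sqrt(3) (s(C) = sqrt(-3) = I*sqrt(3))
s(M(-3)) + 78*21 = I*sqrt(3) + 78*21 = I*sqrt(3) + 1638 = 1638 + I*sqrt(3)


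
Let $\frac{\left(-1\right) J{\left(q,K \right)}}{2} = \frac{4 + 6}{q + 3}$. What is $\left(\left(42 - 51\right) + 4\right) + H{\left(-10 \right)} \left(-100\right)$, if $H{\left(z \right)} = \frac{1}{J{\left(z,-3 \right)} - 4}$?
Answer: $\frac{165}{2} \approx 82.5$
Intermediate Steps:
$J{\left(q,K \right)} = - \frac{20}{3 + q}$ ($J{\left(q,K \right)} = - 2 \frac{4 + 6}{q + 3} = - 2 \frac{10}{3 + q} = - \frac{20}{3 + q}$)
$H{\left(z \right)} = \frac{1}{-4 - \frac{20}{3 + z}}$ ($H{\left(z \right)} = \frac{1}{- \frac{20}{3 + z} - 4} = \frac{1}{-4 - \frac{20}{3 + z}}$)
$\left(\left(42 - 51\right) + 4\right) + H{\left(-10 \right)} \left(-100\right) = \left(\left(42 - 51\right) + 4\right) + \frac{-3 - -10}{4 \left(8 - 10\right)} \left(-100\right) = \left(-9 + 4\right) + \frac{-3 + 10}{4 \left(-2\right)} \left(-100\right) = -5 + \frac{1}{4} \left(- \frac{1}{2}\right) 7 \left(-100\right) = -5 - - \frac{175}{2} = -5 + \frac{175}{2} = \frac{165}{2}$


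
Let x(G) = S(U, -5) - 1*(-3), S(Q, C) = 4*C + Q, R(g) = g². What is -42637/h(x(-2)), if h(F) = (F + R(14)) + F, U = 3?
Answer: -6091/24 ≈ -253.79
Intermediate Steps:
S(Q, C) = Q + 4*C
x(G) = -14 (x(G) = (3 + 4*(-5)) - 1*(-3) = (3 - 20) + 3 = -17 + 3 = -14)
h(F) = 196 + 2*F (h(F) = (F + 14²) + F = (F + 196) + F = (196 + F) + F = 196 + 2*F)
-42637/h(x(-2)) = -42637/(196 + 2*(-14)) = -42637/(196 - 28) = -42637/168 = -42637*1/168 = -6091/24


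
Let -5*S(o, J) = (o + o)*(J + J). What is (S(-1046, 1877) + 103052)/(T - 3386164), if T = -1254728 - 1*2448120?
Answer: -2092157/8861265 ≈ -0.23610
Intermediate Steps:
T = -3702848 (T = -1254728 - 2448120 = -3702848)
S(o, J) = -4*J*o/5 (S(o, J) = -(o + o)*(J + J)/5 = -2*o*2*J/5 = -4*J*o/5)
(S(-1046, 1877) + 103052)/(T - 3386164) = (-4/5*1877*(-1046) + 103052)/(-3702848 - 3386164) = (7853368/5 + 103052)/(-7089012) = (8368628/5)*(-1/7089012) = -2092157/8861265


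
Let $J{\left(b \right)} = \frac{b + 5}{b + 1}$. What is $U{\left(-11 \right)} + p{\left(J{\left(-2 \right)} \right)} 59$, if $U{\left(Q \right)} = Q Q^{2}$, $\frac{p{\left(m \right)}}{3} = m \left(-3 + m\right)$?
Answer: $1855$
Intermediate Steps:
$J{\left(b \right)} = \frac{5 + b}{1 + b}$
$p{\left(m \right)} = 3 m \left(-3 + m\right)$
$U{\left(Q \right)} = Q^{3}$
$U{\left(-11 \right)} + p{\left(J{\left(-2 \right)} \right)} 59 = \left(-11\right)^{3} + 3 \frac{5 - 2}{1 - 2} \left(-3 + \frac{5 - 2}{1 - 2}\right) 59 = -1331 + 3 \frac{1}{-1} \cdot 3 \left(-3 + \frac{1}{-1} \cdot 3\right) 59 = -1331 + 3 \left(\left(-1\right) 3\right) \left(-3 - 3\right) 59 = -1331 + 3 \left(-3\right) \left(-3 - 3\right) 59 = -1331 + 3 \left(-3\right) \left(-6\right) 59 = -1331 + 54 \cdot 59 = -1331 + 3186 = 1855$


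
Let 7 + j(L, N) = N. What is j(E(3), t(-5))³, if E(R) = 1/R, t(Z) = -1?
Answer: -512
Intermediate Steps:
j(L, N) = -7 + N
j(E(3), t(-5))³ = (-7 - 1)³ = (-8)³ = -512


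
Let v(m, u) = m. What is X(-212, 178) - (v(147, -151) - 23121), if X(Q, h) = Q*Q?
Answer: 67918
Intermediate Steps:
X(Q, h) = Q²
X(-212, 178) - (v(147, -151) - 23121) = (-212)² - (147 - 23121) = 44944 - 1*(-22974) = 44944 + 22974 = 67918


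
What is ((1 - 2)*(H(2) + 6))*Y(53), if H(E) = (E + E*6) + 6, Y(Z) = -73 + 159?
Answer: -2236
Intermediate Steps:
Y(Z) = 86
H(E) = 6 + 7*E (H(E) = (E + 6*E) + 6 = 7*E + 6 = 6 + 7*E)
((1 - 2)*(H(2) + 6))*Y(53) = ((1 - 2)*((6 + 7*2) + 6))*86 = -((6 + 14) + 6)*86 = -(20 + 6)*86 = -1*26*86 = -26*86 = -2236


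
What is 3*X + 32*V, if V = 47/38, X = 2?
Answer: 866/19 ≈ 45.579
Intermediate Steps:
V = 47/38 (V = 47*(1/38) = 47/38 ≈ 1.2368)
3*X + 32*V = 3*2 + 32*(47/38) = 6 + 752/19 = 866/19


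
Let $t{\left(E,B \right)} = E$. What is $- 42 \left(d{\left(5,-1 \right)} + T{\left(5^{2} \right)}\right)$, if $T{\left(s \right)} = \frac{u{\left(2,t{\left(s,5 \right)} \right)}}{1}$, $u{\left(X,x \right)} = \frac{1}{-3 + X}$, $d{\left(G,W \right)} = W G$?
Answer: $252$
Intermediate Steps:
$d{\left(G,W \right)} = G W$
$T{\left(s \right)} = -1$ ($T{\left(s \right)} = \frac{1}{\left(-3 + 2\right) 1} = \frac{1}{-1} \cdot 1 = \left(-1\right) 1 = -1$)
$- 42 \left(d{\left(5,-1 \right)} + T{\left(5^{2} \right)}\right) = - 42 \left(5 \left(-1\right) - 1\right) = - 42 \left(-5 - 1\right) = \left(-42\right) \left(-6\right) = 252$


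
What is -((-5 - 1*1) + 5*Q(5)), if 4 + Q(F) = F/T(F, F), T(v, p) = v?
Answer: 21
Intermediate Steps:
Q(F) = -3 (Q(F) = -4 + F/F = -4 + 1 = -3)
-((-5 - 1*1) + 5*Q(5)) = -((-5 - 1*1) + 5*(-3)) = -((-5 - 1) - 15) = -(-6 - 15) = -1*(-21) = 21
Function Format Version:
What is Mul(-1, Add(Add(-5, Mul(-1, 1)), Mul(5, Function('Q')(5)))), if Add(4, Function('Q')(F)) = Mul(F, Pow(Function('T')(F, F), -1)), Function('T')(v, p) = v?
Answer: 21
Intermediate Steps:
Function('Q')(F) = -3 (Function('Q')(F) = Add(-4, Mul(F, Pow(F, -1))) = Add(-4, 1) = -3)
Mul(-1, Add(Add(-5, Mul(-1, 1)), Mul(5, Function('Q')(5)))) = Mul(-1, Add(Add(-5, Mul(-1, 1)), Mul(5, -3))) = Mul(-1, Add(Add(-5, -1), -15)) = Mul(-1, Add(-6, -15)) = Mul(-1, -21) = 21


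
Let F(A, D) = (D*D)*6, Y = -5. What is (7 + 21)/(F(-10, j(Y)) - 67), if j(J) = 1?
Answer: -28/61 ≈ -0.45902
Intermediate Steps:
F(A, D) = 6*D² (F(A, D) = D²*6 = 6*D²)
(7 + 21)/(F(-10, j(Y)) - 67) = (7 + 21)/(6*1² - 67) = 28/(6*1 - 67) = 28/(6 - 67) = 28/(-61) = 28*(-1/61) = -28/61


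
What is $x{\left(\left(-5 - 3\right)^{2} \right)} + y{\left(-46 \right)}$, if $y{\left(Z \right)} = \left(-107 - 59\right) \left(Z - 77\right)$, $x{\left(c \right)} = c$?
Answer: $20482$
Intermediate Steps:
$y{\left(Z \right)} = 12782 - 166 Z$ ($y{\left(Z \right)} = - 166 \left(-77 + Z\right) = 12782 - 166 Z$)
$x{\left(\left(-5 - 3\right)^{2} \right)} + y{\left(-46 \right)} = \left(-5 - 3\right)^{2} + \left(12782 - -7636\right) = \left(-8\right)^{2} + \left(12782 + 7636\right) = 64 + 20418 = 20482$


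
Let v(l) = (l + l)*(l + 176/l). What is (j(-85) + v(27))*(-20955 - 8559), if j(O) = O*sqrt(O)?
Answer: -53420340 + 2508690*I*sqrt(85) ≈ -5.342e+7 + 2.3129e+7*I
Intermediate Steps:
v(l) = 2*l*(l + 176/l) (v(l) = (2*l)*(l + 176/l) = 2*l*(l + 176/l))
j(O) = O**(3/2)
(j(-85) + v(27))*(-20955 - 8559) = ((-85)**(3/2) + (352 + 2*27**2))*(-20955 - 8559) = (-85*I*sqrt(85) + (352 + 2*729))*(-29514) = (-85*I*sqrt(85) + (352 + 1458))*(-29514) = (-85*I*sqrt(85) + 1810)*(-29514) = (1810 - 85*I*sqrt(85))*(-29514) = -53420340 + 2508690*I*sqrt(85)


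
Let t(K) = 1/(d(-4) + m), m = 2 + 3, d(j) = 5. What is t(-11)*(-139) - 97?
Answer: -1109/10 ≈ -110.90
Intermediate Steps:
m = 5
t(K) = ⅒ (t(K) = 1/(5 + 5) = 1/10 = ⅒)
t(-11)*(-139) - 97 = (⅒)*(-139) - 97 = -139/10 - 97 = -1109/10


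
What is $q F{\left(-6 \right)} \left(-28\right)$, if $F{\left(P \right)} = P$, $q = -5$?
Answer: $-840$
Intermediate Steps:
$q F{\left(-6 \right)} \left(-28\right) = \left(-5\right) \left(-6\right) \left(-28\right) = 30 \left(-28\right) = -840$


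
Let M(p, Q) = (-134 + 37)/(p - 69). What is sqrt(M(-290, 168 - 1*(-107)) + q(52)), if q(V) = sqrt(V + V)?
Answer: sqrt(34823 + 257762*sqrt(26))/359 ≈ 3.2355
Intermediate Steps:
M(p, Q) = -97/(-69 + p)
q(V) = sqrt(2)*sqrt(V) (q(V) = sqrt(2*V) = sqrt(2)*sqrt(V))
sqrt(M(-290, 168 - 1*(-107)) + q(52)) = sqrt(-97/(-69 - 290) + sqrt(2)*sqrt(52)) = sqrt(-97/(-359) + sqrt(2)*(2*sqrt(13))) = sqrt(-97*(-1/359) + 2*sqrt(26)) = sqrt(97/359 + 2*sqrt(26))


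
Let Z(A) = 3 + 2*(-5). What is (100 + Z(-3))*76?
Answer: 7068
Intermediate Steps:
Z(A) = -7 (Z(A) = 3 - 10 = -7)
(100 + Z(-3))*76 = (100 - 7)*76 = 93*76 = 7068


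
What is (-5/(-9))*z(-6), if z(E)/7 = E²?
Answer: 140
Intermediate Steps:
z(E) = 7*E²
(-5/(-9))*z(-6) = (-5/(-9))*(7*(-6)²) = (-⅑*(-5))*(7*36) = (5/9)*252 = 140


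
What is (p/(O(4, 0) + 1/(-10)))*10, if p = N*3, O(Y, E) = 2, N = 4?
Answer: 1200/19 ≈ 63.158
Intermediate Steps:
p = 12 (p = 4*3 = 12)
(p/(O(4, 0) + 1/(-10)))*10 = (12/(2 + 1/(-10)))*10 = (12/(2 + 1*(-⅒)))*10 = (12/(2 - ⅒))*10 = (12/(19/10))*10 = (12*(10/19))*10 = (120/19)*10 = 1200/19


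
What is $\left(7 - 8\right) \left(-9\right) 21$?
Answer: $189$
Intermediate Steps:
$\left(7 - 8\right) \left(-9\right) 21 = \left(-1\right) \left(-9\right) 21 = 9 \cdot 21 = 189$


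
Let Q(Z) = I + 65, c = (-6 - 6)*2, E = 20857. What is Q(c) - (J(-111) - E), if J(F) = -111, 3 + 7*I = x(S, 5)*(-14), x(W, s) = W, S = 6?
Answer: 147144/7 ≈ 21021.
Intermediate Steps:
I = -87/7 (I = -3/7 + (6*(-14))/7 = -3/7 + (⅐)*(-84) = -3/7 - 12 = -87/7 ≈ -12.429)
c = -24 (c = -12*2 = -24)
Q(Z) = 368/7 (Q(Z) = -87/7 + 65 = 368/7)
Q(c) - (J(-111) - E) = 368/7 - (-111 - 1*20857) = 368/7 - (-111 - 20857) = 368/7 - 1*(-20968) = 368/7 + 20968 = 147144/7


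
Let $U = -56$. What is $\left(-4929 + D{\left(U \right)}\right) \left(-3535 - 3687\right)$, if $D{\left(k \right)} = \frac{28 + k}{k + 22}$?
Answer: $\frac{605051938}{17} \approx 3.5591 \cdot 10^{7}$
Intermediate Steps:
$D{\left(k \right)} = \frac{28 + k}{22 + k}$
$\left(-4929 + D{\left(U \right)}\right) \left(-3535 - 3687\right) = \left(-4929 + \frac{28 - 56}{22 - 56}\right) \left(-3535 - 3687\right) = \left(-4929 + \frac{1}{-34} \left(-28\right)\right) \left(-7222\right) = \left(-4929 - - \frac{14}{17}\right) \left(-7222\right) = \left(-4929 + \frac{14}{17}\right) \left(-7222\right) = \left(- \frac{83779}{17}\right) \left(-7222\right) = \frac{605051938}{17}$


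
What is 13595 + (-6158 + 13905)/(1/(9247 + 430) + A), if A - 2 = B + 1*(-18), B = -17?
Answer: 4266459581/319340 ≈ 13360.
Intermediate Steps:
A = -33 (A = 2 + (-17 + 1*(-18)) = 2 + (-17 - 18) = 2 - 35 = -33)
13595 + (-6158 + 13905)/(1/(9247 + 430) + A) = 13595 + (-6158 + 13905)/(1/(9247 + 430) - 33) = 13595 + 7747/(1/9677 - 33) = 13595 + 7747/(-319340/9677) = 13595 + 7747*(-9677/319340) = 13595 - 74967719/319340 = 4266459581/319340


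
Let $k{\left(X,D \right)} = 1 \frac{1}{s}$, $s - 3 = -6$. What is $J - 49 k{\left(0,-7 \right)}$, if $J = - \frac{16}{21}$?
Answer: $\frac{109}{7} \approx 15.571$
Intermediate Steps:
$s = -3$ ($s = 3 - 6 = -3$)
$k{\left(X,D \right)} = - \frac{1}{3}$ ($k{\left(X,D \right)} = 1 \frac{1}{-3} = 1 \left(- \frac{1}{3}\right) = - \frac{1}{3}$)
$J = - \frac{16}{21}$ ($J = \left(-16\right) \frac{1}{21} = - \frac{16}{21} \approx -0.7619$)
$J - 49 k{\left(0,-7 \right)} = - \frac{16}{21} - - \frac{49}{3} = - \frac{16}{21} + \frac{49}{3} = \frac{109}{7}$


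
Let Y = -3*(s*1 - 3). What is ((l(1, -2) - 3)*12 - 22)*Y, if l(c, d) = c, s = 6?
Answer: 414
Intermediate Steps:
Y = -9 (Y = -3*(6*1 - 3) = -3*(6 - 3) = -3*3 = -9)
((l(1, -2) - 3)*12 - 22)*Y = ((1 - 3)*12 - 22)*(-9) = (-2*12 - 22)*(-9) = (-24 - 22)*(-9) = -46*(-9) = 414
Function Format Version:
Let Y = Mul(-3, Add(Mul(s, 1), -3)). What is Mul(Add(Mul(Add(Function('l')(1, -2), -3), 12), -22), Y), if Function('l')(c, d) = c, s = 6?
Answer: 414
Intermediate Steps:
Y = -9 (Y = Mul(-3, Add(Mul(6, 1), -3)) = Mul(-3, Add(6, -3)) = Mul(-3, 3) = -9)
Mul(Add(Mul(Add(Function('l')(1, -2), -3), 12), -22), Y) = Mul(Add(Mul(Add(1, -3), 12), -22), -9) = Mul(Add(Mul(-2, 12), -22), -9) = Mul(Add(-24, -22), -9) = Mul(-46, -9) = 414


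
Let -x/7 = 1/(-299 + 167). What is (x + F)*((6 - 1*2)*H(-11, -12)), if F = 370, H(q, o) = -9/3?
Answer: -48847/11 ≈ -4440.6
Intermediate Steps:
H(q, o) = -3 (H(q, o) = -9*⅓ = -3)
x = 7/132 (x = -7/(-299 + 167) = -7/(-132) = -7*(-1/132) = 7/132 ≈ 0.053030)
(x + F)*((6 - 1*2)*H(-11, -12)) = (7/132 + 370)*((6 - 1*2)*(-3)) = 48847*((6 - 2)*(-3))/132 = 48847*(4*(-3))/132 = (48847/132)*(-12) = -48847/11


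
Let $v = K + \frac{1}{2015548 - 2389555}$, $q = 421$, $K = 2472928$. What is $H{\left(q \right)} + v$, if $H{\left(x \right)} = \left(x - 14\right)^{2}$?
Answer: $\frac{986846268038}{374007} \approx 2.6386 \cdot 10^{6}$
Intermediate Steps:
$v = \frac{924892382495}{374007}$ ($v = 2472928 + \frac{1}{2015548 - 2389555} = 2472928 + \frac{1}{-374007} = 2472928 - \frac{1}{374007} = \frac{924892382495}{374007} \approx 2.4729 \cdot 10^{6}$)
$H{\left(x \right)} = \left(-14 + x\right)^{2}$
$H{\left(q \right)} + v = \left(-14 + 421\right)^{2} + \frac{924892382495}{374007} = 407^{2} + \frac{924892382495}{374007} = 165649 + \frac{924892382495}{374007} = \frac{986846268038}{374007}$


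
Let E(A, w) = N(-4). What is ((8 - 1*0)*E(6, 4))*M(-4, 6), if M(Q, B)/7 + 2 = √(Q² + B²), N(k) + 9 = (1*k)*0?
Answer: 1008 - 1008*√13 ≈ -2626.4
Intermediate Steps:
N(k) = -9 (N(k) = -9 + (1*k)*0 = -9 + k*0 = -9 + 0 = -9)
E(A, w) = -9
M(Q, B) = -14 + 7*√(B² + Q²) (M(Q, B) = -14 + 7*√(Q² + B²) = -14 + 7*√(B² + Q²))
((8 - 1*0)*E(6, 4))*M(-4, 6) = ((8 - 1*0)*(-9))*(-14 + 7*√(6² + (-4)²)) = ((8 + 0)*(-9))*(-14 + 7*√(36 + 16)) = (8*(-9))*(-14 + 7*√52) = -72*(-14 + 7*(2*√13)) = -72*(-14 + 14*√13) = 1008 - 1008*√13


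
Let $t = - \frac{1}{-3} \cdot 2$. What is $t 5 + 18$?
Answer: $\frac{64}{3} \approx 21.333$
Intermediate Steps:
$t = \frac{2}{3}$ ($t = \left(-1\right) \left(- \frac{1}{3}\right) 2 = \frac{1}{3} \cdot 2 = \frac{2}{3} \approx 0.66667$)
$t 5 + 18 = \frac{2}{3} \cdot 5 + 18 = \frac{10}{3} + 18 = \frac{64}{3}$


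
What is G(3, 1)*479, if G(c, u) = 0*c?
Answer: 0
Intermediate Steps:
G(c, u) = 0
G(3, 1)*479 = 0*479 = 0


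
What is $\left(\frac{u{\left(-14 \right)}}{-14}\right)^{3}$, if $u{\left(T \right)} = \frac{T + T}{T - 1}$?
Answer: $- \frac{8}{3375} \approx -0.0023704$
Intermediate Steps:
$u{\left(T \right)} = \frac{2 T}{-1 + T}$
$\left(\frac{u{\left(-14 \right)}}{-14}\right)^{3} = \left(\frac{2 \left(-14\right) \frac{1}{-1 - 14}}{-14}\right)^{3} = \left(2 \left(-14\right) \frac{1}{-15} \left(- \frac{1}{14}\right)\right)^{3} = \left(2 \left(-14\right) \left(- \frac{1}{15}\right) \left(- \frac{1}{14}\right)\right)^{3} = \left(\frac{28}{15} \left(- \frac{1}{14}\right)\right)^{3} = \left(- \frac{2}{15}\right)^{3} = - \frac{8}{3375}$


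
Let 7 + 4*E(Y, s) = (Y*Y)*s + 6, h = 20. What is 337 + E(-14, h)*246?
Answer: 482711/2 ≈ 2.4136e+5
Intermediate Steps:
E(Y, s) = -1/4 + s*Y**2/4 (E(Y, s) = -7/4 + ((Y*Y)*s + 6)/4 = -7/4 + (Y**2*s + 6)/4 = -7/4 + (s*Y**2 + 6)/4 = -7/4 + (6 + s*Y**2)/4 = -7/4 + (3/2 + s*Y**2/4) = -1/4 + s*Y**2/4)
337 + E(-14, h)*246 = 337 + (-1/4 + (1/4)*20*(-14)**2)*246 = 337 + (-1/4 + (1/4)*20*196)*246 = 337 + (-1/4 + 980)*246 = 337 + (3919/4)*246 = 337 + 482037/2 = 482711/2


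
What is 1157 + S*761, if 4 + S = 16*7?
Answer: 83345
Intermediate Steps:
S = 108 (S = -4 + 16*7 = -4 + 112 = 108)
1157 + S*761 = 1157 + 108*761 = 1157 + 82188 = 83345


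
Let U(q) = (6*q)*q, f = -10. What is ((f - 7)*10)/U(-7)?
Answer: -85/147 ≈ -0.57823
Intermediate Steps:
U(q) = 6*q²
((f - 7)*10)/U(-7) = ((-10 - 7)*10)/((6*(-7)²)) = (-17*10)/((6*49)) = -170/294 = -170*1/294 = -85/147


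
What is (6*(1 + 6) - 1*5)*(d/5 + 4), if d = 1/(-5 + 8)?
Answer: 2257/15 ≈ 150.47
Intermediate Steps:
d = 1/3 ≈ 0.33333
(6*(1 + 6) - 1*5)*(d/5 + 4) = (6*(1 + 6) - 1*5)*((1/3)/5 + 4) = (6*7 - 5)*((1/3)*(1/5) + 4) = (42 - 5)*(1/15 + 4) = 37*(61/15) = 2257/15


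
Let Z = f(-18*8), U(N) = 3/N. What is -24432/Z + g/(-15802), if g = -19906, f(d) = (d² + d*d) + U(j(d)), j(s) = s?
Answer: 10547202079/15728165155 ≈ 0.67059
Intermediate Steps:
f(d) = 2*d² + 3/d (f(d) = (d² + d*d) + 3/d = (d² + d²) + 3/d = 2*d² + 3/d)
Z = 1990655/48 (Z = (3 + 2*(-18*8)³)/((-18*8)) = (3 + 2*(-144)³)/(-144) = -(3 + 2*(-2985984))/144 = -(3 - 5971968)/144 = -1/144*(-5971965) = 1990655/48 ≈ 41472.)
-24432/Z + g/(-15802) = -24432/1990655/48 - 19906/(-15802) = -24432*48/1990655 - 19906*(-1/15802) = -1172736/1990655 + 9953/7901 = 10547202079/15728165155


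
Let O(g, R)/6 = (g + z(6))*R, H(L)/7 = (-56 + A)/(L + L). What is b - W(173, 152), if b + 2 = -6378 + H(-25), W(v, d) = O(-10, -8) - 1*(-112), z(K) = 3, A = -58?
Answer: -170301/25 ≈ -6812.0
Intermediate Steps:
H(L) = -399/L (H(L) = 7*((-56 - 58)/(L + L)) = 7*(-114*1/(2*L)) = 7*(-57/L) = -399/L)
O(g, R) = 6*R*(3 + g) (O(g, R) = 6*((g + 3)*R) = 6*((3 + g)*R) = 6*(R*(3 + g)) = 6*R*(3 + g))
W(v, d) = 448 (W(v, d) = 6*(-8)*(3 - 10) - 1*(-112) = 6*(-8)*(-7) + 112 = 336 + 112 = 448)
b = -159101/25 (b = -2 + (-6378 - 399/(-25)) = -2 + (-6378 - 399*(-1/25)) = -2 + (-6378 + 399/25) = -2 - 159051/25 = -159101/25 ≈ -6364.0)
b - W(173, 152) = -159101/25 - 1*448 = -159101/25 - 448 = -170301/25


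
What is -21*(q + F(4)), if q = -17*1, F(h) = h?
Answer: 273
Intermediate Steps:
q = -17
-21*(q + F(4)) = -21*(-17 + 4) = -21*(-13) = 273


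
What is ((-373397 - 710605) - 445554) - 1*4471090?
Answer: -6000646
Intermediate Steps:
((-373397 - 710605) - 445554) - 1*4471090 = (-1084002 - 445554) - 4471090 = -1529556 - 4471090 = -6000646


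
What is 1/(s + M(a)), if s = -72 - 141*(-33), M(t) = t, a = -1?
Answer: 1/4580 ≈ 0.00021834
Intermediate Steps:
s = 4581 (s = -72 + 4653 = 4581)
1/(s + M(a)) = 1/(4581 - 1) = 1/4580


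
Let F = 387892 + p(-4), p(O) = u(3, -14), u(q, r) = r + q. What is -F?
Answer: -387881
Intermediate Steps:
u(q, r) = q + r
p(O) = -11 (p(O) = 3 - 14 = -11)
F = 387881 (F = 387892 - 11 = 387881)
-F = -1*387881 = -387881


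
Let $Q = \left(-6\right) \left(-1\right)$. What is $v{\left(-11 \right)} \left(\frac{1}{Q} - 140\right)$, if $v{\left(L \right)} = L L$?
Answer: $- \frac{101519}{6} \approx -16920.0$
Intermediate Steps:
$Q = 6$
$v{\left(L \right)} = L^{2}$
$v{\left(-11 \right)} \left(\frac{1}{Q} - 140\right) = \left(-11\right)^{2} \left(\frac{1}{6} - 140\right) = 121 \left(\frac{1}{6} - 140\right) = 121 \left(- \frac{839}{6}\right) = - \frac{101519}{6}$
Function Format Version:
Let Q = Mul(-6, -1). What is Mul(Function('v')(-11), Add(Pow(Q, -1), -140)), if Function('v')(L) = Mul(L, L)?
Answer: Rational(-101519, 6) ≈ -16920.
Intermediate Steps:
Q = 6
Function('v')(L) = Pow(L, 2)
Mul(Function('v')(-11), Add(Pow(Q, -1), -140)) = Mul(Pow(-11, 2), Add(Pow(6, -1), -140)) = Mul(121, Add(Rational(1, 6), -140)) = Mul(121, Rational(-839, 6)) = Rational(-101519, 6)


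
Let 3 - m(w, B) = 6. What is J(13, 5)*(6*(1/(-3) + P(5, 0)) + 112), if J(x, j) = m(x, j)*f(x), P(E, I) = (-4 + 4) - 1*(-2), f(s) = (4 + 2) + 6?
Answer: -4392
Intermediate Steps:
m(w, B) = -3 (m(w, B) = 3 - 1*6 = 3 - 6 = -3)
f(s) = 12 (f(s) = 6 + 6 = 12)
P(E, I) = 2 (P(E, I) = 0 + 2 = 2)
J(x, j) = -36 (J(x, j) = -3*12 = -36)
J(13, 5)*(6*(1/(-3) + P(5, 0)) + 112) = -36*(6*(1/(-3) + 2) + 112) = -36*(6*(-⅓ + 2) + 112) = -36*(6*(5/3) + 112) = -36*(10 + 112) = -36*122 = -4392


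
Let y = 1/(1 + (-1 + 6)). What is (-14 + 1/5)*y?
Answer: -23/10 ≈ -2.3000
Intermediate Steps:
y = 1/6 (y = 1/(1 + 5) = 1/6 ≈ 0.16667)
(-14 + 1/5)*y = (-14 + 1/5)*(1/6) = -69/5*1/6 = -23/10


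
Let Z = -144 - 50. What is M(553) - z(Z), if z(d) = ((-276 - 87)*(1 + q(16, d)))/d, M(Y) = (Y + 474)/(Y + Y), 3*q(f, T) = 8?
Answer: -4028/679 ≈ -5.9323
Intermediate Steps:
q(f, T) = 8/3 (q(f, T) = (⅓)*8 = 8/3)
Z = -194
M(Y) = (474 + Y)/(2*Y) (M(Y) = (474 + Y)/((2*Y)) = (474 + Y)*(1/(2*Y)) = (474 + Y)/(2*Y))
z(d) = -1331/d (z(d) = ((-276 - 87)*(1 + 8/3))/d = (-363*11/3)/d = -1331/d)
M(553) - z(Z) = (½)*(474 + 553)/553 - (-1331)/(-194) = (½)*(1/553)*1027 - (-1331)*(-1)/194 = 13/14 - 1*1331/194 = 13/14 - 1331/194 = -4028/679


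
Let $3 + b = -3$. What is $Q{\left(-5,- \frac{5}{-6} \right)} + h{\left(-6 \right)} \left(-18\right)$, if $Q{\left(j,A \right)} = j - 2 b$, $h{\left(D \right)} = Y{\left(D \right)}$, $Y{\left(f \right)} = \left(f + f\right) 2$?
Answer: $439$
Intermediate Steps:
$b = -6$ ($b = -3 - 3 = -6$)
$Y{\left(f \right)} = 4 f$ ($Y{\left(f \right)} = 2 f 2 = 4 f$)
$h{\left(D \right)} = 4 D$
$Q{\left(j,A \right)} = 12 + j$ ($Q{\left(j,A \right)} = j - -12 = j + 12 = 12 + j$)
$Q{\left(-5,- \frac{5}{-6} \right)} + h{\left(-6 \right)} \left(-18\right) = \left(12 - 5\right) + 4 \left(-6\right) \left(-18\right) = 7 - -432 = 7 + 432 = 439$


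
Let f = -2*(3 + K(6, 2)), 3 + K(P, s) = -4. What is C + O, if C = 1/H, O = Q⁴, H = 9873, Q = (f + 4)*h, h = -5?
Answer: 127954080001/9873 ≈ 1.2960e+7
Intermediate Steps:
K(P, s) = -7 (K(P, s) = -3 - 4 = -7)
f = 8 (f = -2*(3 - 7) = -2*(-4) = 8)
Q = -60 (Q = (8 + 4)*(-5) = 12*(-5) = -60)
O = 12960000 (O = (-60)⁴ = 12960000)
C = 1/9873 ≈ 0.00010129
C + O = 1/9873 + 12960000 = 127954080001/9873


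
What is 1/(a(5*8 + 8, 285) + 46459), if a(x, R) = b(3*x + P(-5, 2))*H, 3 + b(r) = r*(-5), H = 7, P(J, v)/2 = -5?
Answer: 1/41748 ≈ 2.3953e-5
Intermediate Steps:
P(J, v) = -10 (P(J, v) = 2*(-5) = -10)
b(r) = -3 - 5*r (b(r) = -3 + r*(-5) = -3 - 5*r)
a(x, R) = 329 - 105*x (a(x, R) = (-3 - 5*(3*x - 10))*7 = (-3 - 5*(-10 + 3*x))*7 = (-3 + (50 - 15*x))*7 = (47 - 15*x)*7 = 329 - 105*x)
1/(a(5*8 + 8, 285) + 46459) = 1/((329 - 105*(5*8 + 8)) + 46459) = 1/((329 - 105*(40 + 8)) + 46459) = 1/((329 - 105*48) + 46459) = 1/((329 - 5040) + 46459) = 1/(-4711 + 46459) = 1/41748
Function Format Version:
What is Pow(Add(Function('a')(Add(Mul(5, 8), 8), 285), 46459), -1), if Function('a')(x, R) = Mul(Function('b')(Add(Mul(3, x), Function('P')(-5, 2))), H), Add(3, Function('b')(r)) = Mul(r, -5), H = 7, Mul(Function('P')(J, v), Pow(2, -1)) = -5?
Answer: Rational(1, 41748) ≈ 2.3953e-5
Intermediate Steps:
Function('P')(J, v) = -10 (Function('P')(J, v) = Mul(2, -5) = -10)
Function('b')(r) = Add(-3, Mul(-5, r)) (Function('b')(r) = Add(-3, Mul(r, -5)) = Add(-3, Mul(-5, r)))
Function('a')(x, R) = Add(329, Mul(-105, x)) (Function('a')(x, R) = Mul(Add(-3, Mul(-5, Add(Mul(3, x), -10))), 7) = Mul(Add(-3, Mul(-5, Add(-10, Mul(3, x)))), 7) = Mul(Add(-3, Add(50, Mul(-15, x))), 7) = Mul(Add(47, Mul(-15, x)), 7) = Add(329, Mul(-105, x)))
Pow(Add(Function('a')(Add(Mul(5, 8), 8), 285), 46459), -1) = Pow(Add(Add(329, Mul(-105, Add(Mul(5, 8), 8))), 46459), -1) = Pow(Add(Add(329, Mul(-105, Add(40, 8))), 46459), -1) = Pow(Add(Add(329, Mul(-105, 48)), 46459), -1) = Pow(Add(Add(329, -5040), 46459), -1) = Pow(Add(-4711, 46459), -1) = Pow(41748, -1) = Rational(1, 41748)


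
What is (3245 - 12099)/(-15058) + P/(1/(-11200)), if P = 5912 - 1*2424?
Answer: -294124897973/7529 ≈ -3.9066e+7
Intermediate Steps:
P = 3488 (P = 5912 - 2424 = 3488)
(3245 - 12099)/(-15058) + P/(1/(-11200)) = (3245 - 12099)/(-15058) + 3488/(1/(-11200)) = -8854*(-1/15058) + 3488/(-1/11200) = 4427/7529 + 3488*(-11200) = 4427/7529 - 39065600 = -294124897973/7529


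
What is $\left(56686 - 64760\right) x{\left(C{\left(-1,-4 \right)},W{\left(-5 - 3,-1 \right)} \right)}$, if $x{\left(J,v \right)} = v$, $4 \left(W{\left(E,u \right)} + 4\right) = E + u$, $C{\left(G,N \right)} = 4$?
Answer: $\frac{100925}{2} \approx 50463.0$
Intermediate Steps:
$W{\left(E,u \right)} = -4 + \frac{E}{4} + \frac{u}{4}$ ($W{\left(E,u \right)} = -4 + \frac{E + u}{4} = -4 + \left(\frac{E}{4} + \frac{u}{4}\right) = -4 + \frac{E}{4} + \frac{u}{4}$)
$\left(56686 - 64760\right) x{\left(C{\left(-1,-4 \right)},W{\left(-5 - 3,-1 \right)} \right)} = \left(56686 - 64760\right) \left(-4 + \frac{-5 - 3}{4} + \frac{1}{4} \left(-1\right)\right) = - 8074 \left(-4 + \frac{-5 - 3}{4} - \frac{1}{4}\right) = - 8074 \left(-4 + \frac{1}{4} \left(-8\right) - \frac{1}{4}\right) = - 8074 \left(-4 - 2 - \frac{1}{4}\right) = \left(-8074\right) \left(- \frac{25}{4}\right) = \frac{100925}{2}$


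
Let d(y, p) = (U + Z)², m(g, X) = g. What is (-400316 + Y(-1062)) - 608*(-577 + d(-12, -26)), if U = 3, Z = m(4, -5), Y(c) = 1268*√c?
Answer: -79292 + 3804*I*√118 ≈ -79292.0 + 41322.0*I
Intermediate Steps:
Z = 4
d(y, p) = 49 (d(y, p) = (3 + 4)² = 7² = 49)
(-400316 + Y(-1062)) - 608*(-577 + d(-12, -26)) = (-400316 + 1268*√(-1062)) - 608*(-577 + 49) = (-400316 + 1268*(3*I*√118)) - 608*(-528) = (-400316 + 3804*I*√118) + 321024 = -79292 + 3804*I*√118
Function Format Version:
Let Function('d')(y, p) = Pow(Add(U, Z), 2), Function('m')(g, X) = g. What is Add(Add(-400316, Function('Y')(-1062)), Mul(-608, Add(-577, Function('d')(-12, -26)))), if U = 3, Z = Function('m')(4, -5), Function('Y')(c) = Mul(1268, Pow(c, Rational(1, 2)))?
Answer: Add(-79292, Mul(3804, I, Pow(118, Rational(1, 2)))) ≈ Add(-79292., Mul(41322., I))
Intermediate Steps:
Z = 4
Function('d')(y, p) = 49 (Function('d')(y, p) = Pow(Add(3, 4), 2) = Pow(7, 2) = 49)
Add(Add(-400316, Function('Y')(-1062)), Mul(-608, Add(-577, Function('d')(-12, -26)))) = Add(Add(-400316, Mul(1268, Pow(-1062, Rational(1, 2)))), Mul(-608, Add(-577, 49))) = Add(Add(-400316, Mul(1268, Mul(3, I, Pow(118, Rational(1, 2))))), Mul(-608, -528)) = Add(Add(-400316, Mul(3804, I, Pow(118, Rational(1, 2)))), 321024) = Add(-79292, Mul(3804, I, Pow(118, Rational(1, 2))))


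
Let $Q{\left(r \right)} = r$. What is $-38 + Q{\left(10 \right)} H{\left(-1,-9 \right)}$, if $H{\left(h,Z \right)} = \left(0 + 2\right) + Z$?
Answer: $-108$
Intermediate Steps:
$H{\left(h,Z \right)} = 2 + Z$
$-38 + Q{\left(10 \right)} H{\left(-1,-9 \right)} = -38 + 10 \left(2 - 9\right) = -38 + 10 \left(-7\right) = -38 - 70 = -108$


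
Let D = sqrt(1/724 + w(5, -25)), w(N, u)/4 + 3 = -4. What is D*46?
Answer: 23*I*sqrt(3669051)/181 ≈ 243.4*I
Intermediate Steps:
w(N, u) = -28 (w(N, u) = -12 + 4*(-4) = -12 - 16 = -28)
D = I*sqrt(3669051)/362 (D = sqrt(1/724 - 28) = sqrt(-20271/724) = I*sqrt(3669051)/362 ≈ 5.2914*I)
D*46 = (I*sqrt(3669051)/362)*46 = 23*I*sqrt(3669051)/181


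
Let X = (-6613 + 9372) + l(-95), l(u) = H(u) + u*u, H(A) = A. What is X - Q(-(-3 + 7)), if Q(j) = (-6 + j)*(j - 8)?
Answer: 11569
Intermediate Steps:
Q(j) = (-8 + j)*(-6 + j) (Q(j) = (-6 + j)*(-8 + j) = (-8 + j)*(-6 + j))
l(u) = u + u**2 (l(u) = u + u*u = u + u**2)
X = 11689 (X = (-6613 + 9372) - 95*(1 - 95) = 2759 - 95*(-94) = 2759 + 8930 = 11689)
X - Q(-(-3 + 7)) = 11689 - (48 + (-(-3 + 7))**2 - (-14)*(-3 + 7)) = 11689 - (48 + (-1*4)**2 - (-14)*4) = 11689 - (48 + (-4)**2 - 14*(-4)) = 11689 - (48 + 16 + 56) = 11689 - 1*120 = 11689 - 120 = 11569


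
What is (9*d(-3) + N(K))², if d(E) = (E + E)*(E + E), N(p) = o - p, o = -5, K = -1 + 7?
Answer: 97969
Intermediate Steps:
K = 6
N(p) = -5 - p
d(E) = 4*E² (d(E) = (2*E)*(2*E) = 4*E²)
(9*d(-3) + N(K))² = (9*(4*(-3)²) + (-5 - 1*6))² = (9*(4*9) + (-5 - 6))² = (9*36 - 11)² = (324 - 11)² = 313² = 97969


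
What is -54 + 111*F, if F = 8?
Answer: 834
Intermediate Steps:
-54 + 111*F = -54 + 111*8 = -54 + 888 = 834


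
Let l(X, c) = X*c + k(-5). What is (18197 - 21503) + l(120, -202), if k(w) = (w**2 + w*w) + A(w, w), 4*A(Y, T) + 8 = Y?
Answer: -109997/4 ≈ -27499.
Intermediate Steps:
A(Y, T) = -2 + Y/4
k(w) = -2 + 2*w**2 + w/4 (k(w) = (w**2 + w*w) + (-2 + w/4) = (w**2 + w**2) + (-2 + w/4) = 2*w**2 + (-2 + w/4) = -2 + 2*w**2 + w/4)
l(X, c) = 187/4 + X*c (l(X, c) = X*c + (-2 + 2*(-5)**2 + (1/4)*(-5)) = X*c + (-2 + 2*25 - 5/4) = X*c + (-2 + 50 - 5/4) = X*c + 187/4 = 187/4 + X*c)
(18197 - 21503) + l(120, -202) = (18197 - 21503) + (187/4 + 120*(-202)) = -3306 + (187/4 - 24240) = -3306 - 96773/4 = -109997/4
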